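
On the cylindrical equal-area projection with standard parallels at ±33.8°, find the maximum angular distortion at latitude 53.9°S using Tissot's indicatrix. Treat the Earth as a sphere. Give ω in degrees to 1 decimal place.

38.6°

Cylindrical equal-area (φ₀ = 33.8°): h = cos φ / cos 33.8° along meridians, k = cos 33.8° / cos φ along parallels; h·k = 1.
At 53.9°: h = 0.7090, k = 1.410; principal scales a = 1.410, b = 0.7090.
sin(ω/2) = (a − b)/(a + b) = 0.7013/2.119 = 0.3309, so ω = 2 arcsin(0.3309) ≈ 38.6°.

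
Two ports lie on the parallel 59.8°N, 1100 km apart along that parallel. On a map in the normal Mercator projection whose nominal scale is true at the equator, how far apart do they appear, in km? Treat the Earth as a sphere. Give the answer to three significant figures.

2190 km

For Mercator, h = k = sec φ (a conformal cylindrical projection has a single point scale, 1/cos φ).
Along the parallel, k = sec 59.8° = 1/0.5030 = 1.988.
Map distance = 1100 × 1.988 ≈ 2190 km.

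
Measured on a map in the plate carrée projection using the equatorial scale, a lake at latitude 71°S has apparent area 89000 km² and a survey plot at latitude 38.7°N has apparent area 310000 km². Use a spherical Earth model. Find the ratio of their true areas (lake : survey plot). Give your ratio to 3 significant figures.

On the plate carrée, areal scale = h·k = 1 × sec φ, so true area = apparent × cos φ.
True area of lake: 89000 × cos(71°) = 89000 × 0.3256 = 28980 km².
True area of survey plot: 310000 × cos(38.7°) = 310000 × 0.7804 = 241900 km².
Ratio = 28980 / 241900 ≈ 0.120.

0.120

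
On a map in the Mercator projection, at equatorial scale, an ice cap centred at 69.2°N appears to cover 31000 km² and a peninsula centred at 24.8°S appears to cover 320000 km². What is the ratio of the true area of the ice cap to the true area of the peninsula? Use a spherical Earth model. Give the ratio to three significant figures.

Since Mercator area scale is 1/cos²φ, the true area equals the apparent area multiplied by cos²φ.
True area of ice cap: 31000 × cos²(69.2°) = 31000 × 0.1261 = 3909 km².
True area of peninsula: 320000 × cos²(24.8°) = 320000 × 0.8241 = 263700 km².
Ratio = 3909 / 263700 ≈ 0.0148.

0.0148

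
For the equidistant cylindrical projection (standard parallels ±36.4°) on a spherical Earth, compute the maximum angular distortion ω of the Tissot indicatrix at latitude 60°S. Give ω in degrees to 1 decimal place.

27.0°

In the equirectangular projection with standard parallel φ₀ = 36.4° (x = Rλ cos φ₀, y = Rφ), meridians are true-scale (h = 1) and the parallel scale is k = cos φ₀ / cos φ.
At 60°: h = 1.000, k = 1.610; principal scales a = 1.610, b = 1.000.
sin(ω/2) = (a − b)/(a + b) = 0.6098/2.610 = 0.2337, so ω = 2 arcsin(0.2337) ≈ 27.0°.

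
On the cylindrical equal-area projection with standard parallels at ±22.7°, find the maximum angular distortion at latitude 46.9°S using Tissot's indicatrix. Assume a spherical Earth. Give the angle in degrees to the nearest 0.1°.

Cylindrical equal-area (φ₀ = 22.7°): h = cos φ / cos 22.7° along meridians, k = cos 22.7° / cos φ along parallels; h·k = 1.
At 46.9°: h = 0.7406, k = 1.350; principal scales a = 1.350, b = 0.7406.
sin(ω/2) = (a − b)/(a + b) = 0.6095/2.091 = 0.2915, so ω = 2 arcsin(0.2915) ≈ 33.9°.

33.9°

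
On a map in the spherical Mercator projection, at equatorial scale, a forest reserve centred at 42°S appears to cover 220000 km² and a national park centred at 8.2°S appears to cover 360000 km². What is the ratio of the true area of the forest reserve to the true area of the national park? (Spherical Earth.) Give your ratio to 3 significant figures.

0.345

On Mercator the areal scale is sec²φ, so true area = apparent × cos²φ.
True area of forest reserve: 220000 × cos²(42°) = 220000 × 0.5523 = 121500 km².
True area of national park: 360000 × cos²(8.2°) = 360000 × 0.9797 = 352700 km².
Ratio = 121500 / 352700 ≈ 0.345.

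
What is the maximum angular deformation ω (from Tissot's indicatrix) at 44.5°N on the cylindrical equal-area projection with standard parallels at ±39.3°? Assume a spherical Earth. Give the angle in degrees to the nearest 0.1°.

9.3°

A cylindrical equal-area projection with standard parallel φ₀ has meridian scale h = cos φ / cos φ₀ and parallel scale k = cos φ₀ / cos φ (so areas are preserved, h·k = 1).
At 44.5°: h = 0.9217, k = 1.085; principal scales a = 1.085, b = 0.9217.
sin(ω/2) = (a − b)/(a + b) = 0.1632/2.007 = 0.08135, so ω = 2 arcsin(0.08135) ≈ 9.3°.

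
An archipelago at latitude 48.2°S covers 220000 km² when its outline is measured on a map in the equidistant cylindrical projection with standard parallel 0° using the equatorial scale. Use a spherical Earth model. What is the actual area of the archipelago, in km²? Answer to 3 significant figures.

147000 km²

In the plate carrée (x = Rλ, y = Rφ), meridians are true-scale (h = 1) and parallels are stretched by k = sec φ.
Areal scale = h·k = 1 × sec φ; at 48.2°, h = 1.000, k = 1.500, so h·k = 1.500.
True area = apparent / (areal scale) = 220000 / 1.500 ≈ 147000 km².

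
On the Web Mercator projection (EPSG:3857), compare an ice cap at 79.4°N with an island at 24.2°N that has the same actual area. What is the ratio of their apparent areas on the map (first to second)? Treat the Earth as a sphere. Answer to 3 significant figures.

24.6

Mercator areal scale is sec²φ.
At 79.4°: sec²(79.4°) = 1/0.1840² = 29.55.
At 24.2°: sec²(24.2°) = 1/0.9121² = 1.202.
Ratio = 29.55/1.202 = cos²(24.2°)/cos²(79.4°) ≈ 24.6.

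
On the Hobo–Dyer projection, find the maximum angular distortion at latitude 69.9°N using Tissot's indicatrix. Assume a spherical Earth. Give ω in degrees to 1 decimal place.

86.3°

The Hobo–Dyer projection is cylindrical equal-area with φ₀ = 37.5°. For cylindrical equal-area with standard parallel φ₀, h = cos φ / cos φ₀ and k = cos φ₀ / cos φ, so h·k = 1.
At 69.9°: h = 0.4332, k = 2.309; principal scales a = 2.309, b = 0.4332.
sin(ω/2) = (a − b)/(a + b) = 1.875/2.742 = 0.6840, so ω = 2 arcsin(0.6840) ≈ 86.3°.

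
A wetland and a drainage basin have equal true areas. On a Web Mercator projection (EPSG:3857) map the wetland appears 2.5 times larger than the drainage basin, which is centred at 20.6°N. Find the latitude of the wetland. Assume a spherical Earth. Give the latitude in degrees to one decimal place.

53.7°

For equal true areas on Mercator, apparent areas scale as sec²φ, so the ratio is cos²φ₂ / cos²φ₁.
cos²φ₂ / cos²φ₁ = 2.5  ⇒  cos φ₁ = cos 20.6° / √2.5 = 0.9361/1.581 = 0.5920.
φ₁ = arccos(0.5920) ≈ 53.7°.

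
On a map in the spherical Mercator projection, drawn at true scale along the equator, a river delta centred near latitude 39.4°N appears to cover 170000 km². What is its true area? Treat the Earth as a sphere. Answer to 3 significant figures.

102000 km²

The Mercator projection is conformal; its linear scale factor is the same in every direction and equals sec φ = 1/cos φ.
Areal scale = k² = sec²φ = 1/cos²(39.4°) = 1/0.7727² = 1.675.
True area = apparent / (areal scale) = 170000 / 1.675 ≈ 102000 km².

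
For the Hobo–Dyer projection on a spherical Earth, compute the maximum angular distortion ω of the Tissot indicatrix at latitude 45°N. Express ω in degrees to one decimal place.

13.2°

The Hobo–Dyer projection is cylindrical equal-area with φ₀ = 37.5°. Cylindrical equal-area (φ₀ = 37.5°): h = cos φ / cos 37.5° along meridians, k = cos 37.5° / cos φ along parallels; h·k = 1.
At 45°: h = 0.8913, k = 1.122; principal scales a = 1.122, b = 0.8913.
sin(ω/2) = (a − b)/(a + b) = 0.2307/2.013 = 0.1146, so ω = 2 arcsin(0.1146) ≈ 13.2°.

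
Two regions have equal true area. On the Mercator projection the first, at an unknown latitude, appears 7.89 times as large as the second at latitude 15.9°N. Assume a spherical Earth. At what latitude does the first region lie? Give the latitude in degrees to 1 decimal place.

70.0°

On Mercator, (apparent₁)/(apparent₂) = sec²φ₁ / sec²φ₂ when true areas are equal.
cos²φ₂ / cos²φ₁ = 7.89  ⇒  cos φ₁ = cos 15.9° / √7.89 = 0.9617/2.809 = 0.3424.
φ₁ = arccos(0.3424) ≈ 70.0°.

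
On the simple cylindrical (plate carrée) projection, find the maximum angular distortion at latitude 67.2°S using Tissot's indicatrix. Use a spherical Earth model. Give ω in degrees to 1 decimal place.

52.4°

Plate carrée maps x = Rλ, y = Rφ. The meridian scale is h = 1 and the parallel scale is k = 1/cos φ = sec φ.
At 67.2°: h = 1.000, k = 2.581; principal scales a = 2.581, b = 1.000.
sin(ω/2) = (a − b)/(a + b) = 1.581/3.581 = 0.4414, so ω = 2 arcsin(0.4414) ≈ 52.4°.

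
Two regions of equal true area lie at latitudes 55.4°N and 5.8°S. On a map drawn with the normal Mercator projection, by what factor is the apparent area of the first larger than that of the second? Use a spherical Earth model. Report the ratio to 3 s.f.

Mercator is conformal with k = sec φ, so areal scale = k² = sec²φ.
At 55.4°: sec²(55.4°) = 1/0.5678² = 3.101.
At 5.8°: sec²(5.8°) = 1/0.9949² = 1.010.
Ratio = 3.101/1.010 = cos²(5.8°)/cos²(55.4°) ≈ 3.07.

3.07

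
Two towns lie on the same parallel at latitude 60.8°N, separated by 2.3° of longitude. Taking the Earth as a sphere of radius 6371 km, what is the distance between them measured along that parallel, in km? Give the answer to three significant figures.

Arc length along a parallel = R cos φ · Δλ (with Δλ in radians).
= 6371 × cos 60.8° × (2.3° × π/180) = 6371 × 0.4879 × 0.04014 ≈ 125 km.

125 km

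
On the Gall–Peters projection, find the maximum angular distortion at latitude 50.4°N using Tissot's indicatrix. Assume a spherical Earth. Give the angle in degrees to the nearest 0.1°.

11.9°

Gall–Peters is a cylindrical equal-area projection with standard parallels at ±45°. A cylindrical equal-area projection with standard parallel φ₀ has meridian scale h = cos φ / cos φ₀ and parallel scale k = cos φ₀ / cos φ (so areas are preserved, h·k = 1).
At 50.4°: h = 0.9015, k = 1.109; principal scales a = 1.109, b = 0.9015.
sin(ω/2) = (a − b)/(a + b) = 0.2079/2.011 = 0.1034, so ω = 2 arcsin(0.1034) ≈ 11.9°.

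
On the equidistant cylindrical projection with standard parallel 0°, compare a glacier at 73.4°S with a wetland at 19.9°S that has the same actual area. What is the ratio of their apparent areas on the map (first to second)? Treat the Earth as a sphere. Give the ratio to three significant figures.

3.29

Plate carrée maps x = Rλ, y = Rφ. The meridian scale is h = 1 and the parallel scale is k = 1/cos φ = sec φ.
Areal scale at 73.4°: h·k = 1.000 × 3.500 = 3.500.
Areal scale at 19.9°: h·k = 1.000 × 1.064 = 1.064.
Ratio = 3.500/1.064 ≈ 3.29.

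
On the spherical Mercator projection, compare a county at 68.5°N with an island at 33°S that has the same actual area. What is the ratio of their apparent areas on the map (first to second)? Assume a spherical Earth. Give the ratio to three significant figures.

5.24

Mercator is conformal with k = sec φ, so areal scale = k² = sec²φ.
At 68.5°: sec²(68.5°) = 1/0.3665² = 7.445.
At 33°: sec²(33°) = 1/0.8387² = 1.422.
Ratio = 7.445/1.422 = cos²(33°)/cos²(68.5°) ≈ 5.24.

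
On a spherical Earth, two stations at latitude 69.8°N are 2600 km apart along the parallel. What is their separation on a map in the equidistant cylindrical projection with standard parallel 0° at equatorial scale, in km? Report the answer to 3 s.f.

7530 km

Plate carrée maps x = Rλ, y = Rφ. The meridian scale is h = 1 and the parallel scale is k = 1/cos φ = sec φ.
Along the parallel, k = sec 69.8° = 1/0.3453 = 2.896.
Map distance = 2600 × 2.896 ≈ 7530 km.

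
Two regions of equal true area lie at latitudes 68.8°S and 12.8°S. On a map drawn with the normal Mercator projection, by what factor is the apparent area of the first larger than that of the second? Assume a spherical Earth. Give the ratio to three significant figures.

7.27

Mercator areal scale is sec²φ.
At 68.8°: sec²(68.8°) = 1/0.3616² = 7.647.
At 12.8°: sec²(12.8°) = 1/0.9751² = 1.052.
Ratio = 7.647/1.052 = cos²(12.8°)/cos²(68.8°) ≈ 7.27.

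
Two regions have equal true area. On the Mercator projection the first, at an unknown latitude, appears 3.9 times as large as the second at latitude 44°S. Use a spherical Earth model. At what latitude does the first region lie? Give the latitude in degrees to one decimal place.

68.6°

Mercator areal scale is sec²φ, so apparent-area ratio = sec²φ₁ / sec²φ₂ = cos²φ₂ / cos²φ₁.
cos²φ₂ / cos²φ₁ = 3.9  ⇒  cos φ₁ = cos 44° / √3.9 = 0.7193/1.975 = 0.3643.
φ₁ = arccos(0.3643) ≈ 68.6°.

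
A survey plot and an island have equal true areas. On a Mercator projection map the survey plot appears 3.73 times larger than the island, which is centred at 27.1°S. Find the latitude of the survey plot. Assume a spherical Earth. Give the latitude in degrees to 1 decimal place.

62.6°

On Mercator, (apparent₁)/(apparent₂) = sec²φ₁ / sec²φ₂ when true areas are equal.
cos²φ₂ / cos²φ₁ = 3.73  ⇒  cos φ₁ = cos 27.1° / √3.73 = 0.8902/1.931 = 0.4609.
φ₁ = arccos(0.4609) ≈ 62.6°.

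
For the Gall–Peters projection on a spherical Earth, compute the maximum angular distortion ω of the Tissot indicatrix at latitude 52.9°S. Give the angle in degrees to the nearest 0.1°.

Gall–Peters is a cylindrical equal-area projection with standard parallels at ±45°. For cylindrical equal-area with standard parallel φ₀, h = cos φ / cos φ₀ and k = cos φ₀ / cos φ, so h·k = 1.
At 52.9°: h = 0.8531, k = 1.172; principal scales a = 1.172, b = 0.8531.
sin(ω/2) = (a − b)/(a + b) = 0.3192/2.025 = 0.1576, so ω = 2 arcsin(0.1576) ≈ 18.1°.

18.1°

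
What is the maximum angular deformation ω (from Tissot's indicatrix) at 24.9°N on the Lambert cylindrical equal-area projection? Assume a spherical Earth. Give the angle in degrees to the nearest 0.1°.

The Lambert cylindrical equal-area projection is the cylindrical equal-area projection with its standard parallel at the equator (φ₀ = 0). For cylindrical equal-area with standard parallel φ₀, h = cos φ / cos φ₀ and k = cos φ₀ / cos φ, so h·k = 1.
At 24.9°: h = 0.9070, k = 1.102; principal scales a = 1.102, b = 0.9070.
sin(ω/2) = (a − b)/(a + b) = 0.1954/2.010 = 0.09726, so ω = 2 arcsin(0.09726) ≈ 11.2°.

11.2°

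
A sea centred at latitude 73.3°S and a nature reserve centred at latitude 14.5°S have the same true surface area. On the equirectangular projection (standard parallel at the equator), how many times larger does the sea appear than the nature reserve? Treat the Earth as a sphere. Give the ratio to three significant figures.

In the plate carrée (x = Rλ, y = Rφ), meridians are true-scale (h = 1) and parallels are stretched by k = sec φ.
Areal scale at 73.3°: h·k = 1.000 × 3.480 = 3.480.
Areal scale at 14.5°: h·k = 1.000 × 1.033 = 1.033.
Ratio = 3.480/1.033 ≈ 3.37.

3.37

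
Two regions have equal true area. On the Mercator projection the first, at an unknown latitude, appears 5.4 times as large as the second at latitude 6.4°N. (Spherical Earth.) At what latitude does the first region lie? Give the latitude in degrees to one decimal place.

64.7°

On Mercator, (apparent₁)/(apparent₂) = sec²φ₁ / sec²φ₂ when true areas are equal.
cos²φ₂ / cos²φ₁ = 5.4  ⇒  cos φ₁ = cos 6.4° / √5.4 = 0.9938/2.324 = 0.4276.
φ₁ = arccos(0.4276) ≈ 64.7°.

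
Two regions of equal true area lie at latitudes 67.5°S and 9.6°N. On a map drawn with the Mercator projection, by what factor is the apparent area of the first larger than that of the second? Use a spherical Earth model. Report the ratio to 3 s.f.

On Mercator, area is exaggerated by sec²φ = 1/cos²φ.
At 67.5°: sec²(67.5°) = 1/0.3827² = 6.828.
At 9.6°: sec²(9.6°) = 1/0.9860² = 1.029.
Ratio = 6.828/1.029 = cos²(9.6°)/cos²(67.5°) ≈ 6.64.

6.64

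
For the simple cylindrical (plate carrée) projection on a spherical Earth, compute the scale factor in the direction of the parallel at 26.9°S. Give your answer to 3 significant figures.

1.12

In the plate carrée (x = Rλ, y = Rφ), meridians are true-scale (h = 1) and parallels are stretched by k = sec φ.
k = 1/cos 26.9° = 1/0.8918 = 1.121.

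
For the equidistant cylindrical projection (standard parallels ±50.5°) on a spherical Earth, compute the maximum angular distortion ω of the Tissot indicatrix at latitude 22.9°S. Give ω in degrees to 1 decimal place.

21.1°

In the equirectangular projection with standard parallel φ₀ = 50.5° (x = Rλ cos φ₀, y = Rφ), meridians are true-scale (h = 1) and the parallel scale is k = cos φ₀ / cos φ.
At 22.9°: h = 1.000, k = 0.6905; principal scales a = 1.000, b = 0.6905.
sin(ω/2) = (a − b)/(a + b) = 0.3095/1.690 = 0.1831, so ω = 2 arcsin(0.1831) ≈ 21.1°.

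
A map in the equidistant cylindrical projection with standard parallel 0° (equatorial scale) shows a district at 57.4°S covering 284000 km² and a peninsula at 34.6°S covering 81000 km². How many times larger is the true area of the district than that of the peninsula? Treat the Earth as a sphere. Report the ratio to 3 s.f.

2.29

On the plate carrée, areal scale = h·k = 1 × sec φ, so true area = apparent × cos φ.
True area of district: 284000 × cos(57.4°) = 284000 × 0.5388 = 153000 km².
True area of peninsula: 81000 × cos(34.6°) = 81000 × 0.8231 = 66670 km².
Ratio = 153000 / 66670 ≈ 2.29.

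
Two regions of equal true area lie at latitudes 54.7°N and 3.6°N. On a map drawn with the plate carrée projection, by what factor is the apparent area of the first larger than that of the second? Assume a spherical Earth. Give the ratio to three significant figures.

In the plate carrée (x = Rλ, y = Rφ), meridians are true-scale (h = 1) and parallels are stretched by k = sec φ.
Areal scale at 54.7°: h·k = 1.000 × 1.731 = 1.731.
Areal scale at 3.6°: h·k = 1.000 × 1.002 = 1.002.
Ratio = 1.731/1.002 ≈ 1.73.

1.73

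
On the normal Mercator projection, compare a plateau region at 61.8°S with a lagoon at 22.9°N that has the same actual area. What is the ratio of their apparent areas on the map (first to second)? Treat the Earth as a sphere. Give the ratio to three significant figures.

3.80

On Mercator, area is exaggerated by sec²φ = 1/cos²φ.
At 61.8°: sec²(61.8°) = 1/0.4726² = 4.478.
At 22.9°: sec²(22.9°) = 1/0.9212² = 1.178.
Ratio = 4.478/1.178 = cos²(22.9°)/cos²(61.8°) ≈ 3.80.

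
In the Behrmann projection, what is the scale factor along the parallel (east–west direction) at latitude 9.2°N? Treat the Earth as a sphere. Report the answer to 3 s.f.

Behrmann is a cylindrical equal-area projection with standard parallels at ±30°. A cylindrical equal-area projection with standard parallel φ₀ has meridian scale h = cos φ / cos φ₀ and parallel scale k = cos φ₀ / cos φ (so areas are preserved, h·k = 1).
k = cos 30° / cos 9.2° = 0.8660/0.9871 = 0.8773.

0.877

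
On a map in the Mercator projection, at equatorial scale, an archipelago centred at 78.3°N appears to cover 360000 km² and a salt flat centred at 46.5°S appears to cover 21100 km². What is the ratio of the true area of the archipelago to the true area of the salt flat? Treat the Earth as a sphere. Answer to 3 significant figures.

1.48

Since Mercator area scale is 1/cos²φ, the true area equals the apparent area multiplied by cos²φ.
True area of archipelago: 360000 × cos²(78.3°) = 360000 × 0.04112 = 14800 km².
True area of salt flat: 21100 × cos²(46.5°) = 21100 × 0.4738 = 9998 km².
Ratio = 14800 / 9998 ≈ 1.48.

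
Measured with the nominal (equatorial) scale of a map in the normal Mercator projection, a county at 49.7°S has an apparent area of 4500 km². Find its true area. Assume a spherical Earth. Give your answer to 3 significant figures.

The Mercator projection is conformal; its linear scale factor is the same in every direction and equals sec φ = 1/cos φ.
Areal scale = k² = sec²φ = 1/cos²(49.7°) = 1/0.6468² = 2.390.
True area = apparent / (areal scale) = 4500 / 2.390 ≈ 1880 km².

1880 km²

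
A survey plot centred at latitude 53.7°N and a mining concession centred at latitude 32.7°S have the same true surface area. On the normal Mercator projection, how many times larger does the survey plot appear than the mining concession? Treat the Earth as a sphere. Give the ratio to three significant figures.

2.02

Mercator areal scale is sec²φ.
At 53.7°: sec²(53.7°) = 1/0.5920² = 2.853.
At 32.7°: sec²(32.7°) = 1/0.8415² = 1.412.
Ratio = 2.853/1.412 = cos²(32.7°)/cos²(53.7°) ≈ 2.02.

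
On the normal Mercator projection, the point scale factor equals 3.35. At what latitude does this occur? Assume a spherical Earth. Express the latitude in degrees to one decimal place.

72.6°

Mercator scale is k = sec φ = 1/cos φ.
1/cos φ = 3.35  ⇒  cos φ = 0.2985  ⇒  φ = arccos(0.2985) ≈ 72.6°.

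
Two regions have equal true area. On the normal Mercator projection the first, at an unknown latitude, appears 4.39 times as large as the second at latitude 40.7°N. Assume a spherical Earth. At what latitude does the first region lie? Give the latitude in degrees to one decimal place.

Mercator areal scale is sec²φ, so apparent-area ratio = sec²φ₁ / sec²φ₂ = cos²φ₂ / cos²φ₁.
cos²φ₂ / cos²φ₁ = 4.39  ⇒  cos φ₁ = cos 40.7° / √4.39 = 0.7581/2.095 = 0.3618.
φ₁ = arccos(0.3618) ≈ 68.8°.

68.8°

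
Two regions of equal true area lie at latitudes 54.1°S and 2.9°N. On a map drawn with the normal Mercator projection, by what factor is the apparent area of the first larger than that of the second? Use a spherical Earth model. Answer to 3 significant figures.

2.90

Mercator areal scale is sec²φ.
At 54.1°: sec²(54.1°) = 1/0.5864² = 2.908.
At 2.9°: sec²(2.9°) = 1/0.9987² = 1.003.
Ratio = 2.908/1.003 = cos²(2.9°)/cos²(54.1°) ≈ 2.90.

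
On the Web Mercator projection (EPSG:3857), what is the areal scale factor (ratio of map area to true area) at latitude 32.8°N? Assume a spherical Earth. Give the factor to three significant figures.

1.42

The Mercator projection is conformal; its linear scale factor is the same in every direction and equals sec φ = 1/cos φ.
Areal scale = k² = sec²φ = 1/cos²(32.8°) = 1/0.8406² = 1.415.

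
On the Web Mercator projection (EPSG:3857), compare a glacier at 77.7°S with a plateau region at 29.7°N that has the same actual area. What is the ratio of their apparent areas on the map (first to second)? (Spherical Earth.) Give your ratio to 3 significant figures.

16.6

Mercator areal scale is sec²φ.
At 77.7°: sec²(77.7°) = 1/0.2130² = 22.04.
At 29.7°: sec²(29.7°) = 1/0.8686² = 1.325.
Ratio = 22.04/1.325 = cos²(29.7°)/cos²(77.7°) ≈ 16.6.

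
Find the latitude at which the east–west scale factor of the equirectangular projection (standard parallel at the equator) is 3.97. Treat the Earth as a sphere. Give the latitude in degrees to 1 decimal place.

75.4°

Plate carrée: h = 1, k = sec φ along parallels.
sec φ = 3.97  ⇒  cos φ = 0.2519  ⇒  φ ≈ 75.4°.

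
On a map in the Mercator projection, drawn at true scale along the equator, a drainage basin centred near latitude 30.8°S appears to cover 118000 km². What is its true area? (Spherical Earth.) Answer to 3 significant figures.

87100 km²

Mercator is conformal, so the point scale is isotropic: h = k = sec φ = 1/cos φ.
Areal scale = k² = sec²φ = 1/cos²(30.8°) = 1/0.8590² = 1.355.
True area = apparent / (areal scale) = 118000 / 1.355 ≈ 87100 km².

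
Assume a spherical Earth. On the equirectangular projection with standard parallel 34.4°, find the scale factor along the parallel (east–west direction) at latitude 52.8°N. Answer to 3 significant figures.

1.36

The equidistant cylindrical projection with φ₀ = 34.4° has h = 1 (meridians true) and k = cos φ₀ / cos φ along parallels.
k = cos 34.4° / cos 52.8° = 0.8251/0.6046 = 1.365.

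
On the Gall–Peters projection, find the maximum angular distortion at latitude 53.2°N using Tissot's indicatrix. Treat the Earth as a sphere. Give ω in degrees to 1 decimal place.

18.9°

Gall–Peters is a cylindrical equal-area projection with standard parallels at ±45°. Cylindrical equal-area (φ₀ = 45°): h = cos φ / cos 45° along meridians, k = cos 45° / cos φ along parallels; h·k = 1.
At 53.2°: h = 0.8471, k = 1.180; principal scales a = 1.180, b = 0.8471.
sin(ω/2) = (a − b)/(a + b) = 0.3333/2.028 = 0.1644, so ω = 2 arcsin(0.1644) ≈ 18.9°.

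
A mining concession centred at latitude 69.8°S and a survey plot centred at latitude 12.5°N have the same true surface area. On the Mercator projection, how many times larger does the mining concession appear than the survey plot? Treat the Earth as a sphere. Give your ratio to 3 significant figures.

Mercator is conformal with k = sec φ, so areal scale = k² = sec²φ.
At 69.8°: sec²(69.8°) = 1/0.3453² = 8.387.
At 12.5°: sec²(12.5°) = 1/0.9763² = 1.049.
Ratio = 8.387/1.049 = cos²(12.5°)/cos²(69.8°) ≈ 7.99.

7.99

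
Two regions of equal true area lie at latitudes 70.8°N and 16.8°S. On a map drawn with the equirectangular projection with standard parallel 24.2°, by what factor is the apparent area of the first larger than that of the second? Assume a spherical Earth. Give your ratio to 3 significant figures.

The equidistant cylindrical projection with φ₀ = 24.2° has h = 1 (meridians true) and k = cos φ₀ / cos φ along parallels.
Areal scale at 70.8°: h·k = 1.000 × 2.774 = 2.774.
Areal scale at 16.8°: h·k = 1.000 × 0.9528 = 0.9528.
Ratio = 2.774/0.9528 ≈ 2.91.

2.91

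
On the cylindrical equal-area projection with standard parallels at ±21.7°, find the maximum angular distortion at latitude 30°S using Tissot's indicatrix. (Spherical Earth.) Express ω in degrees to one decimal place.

For cylindrical equal-area with standard parallel φ₀, h = cos φ / cos φ₀ and k = cos φ₀ / cos φ, so h·k = 1.
At 30°: h = 0.9321, k = 1.073; principal scales a = 1.073, b = 0.9321.
sin(ω/2) = (a − b)/(a + b) = 0.1408/2.005 = 0.07022, so ω = 2 arcsin(0.07022) ≈ 8.1°.

8.1°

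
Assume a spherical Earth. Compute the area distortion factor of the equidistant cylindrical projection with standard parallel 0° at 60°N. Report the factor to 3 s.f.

Plate carrée maps x = Rλ, y = Rφ. The meridian scale is h = 1 and the parallel scale is k = 1/cos φ = sec φ.
Areal scale = h·k = 1 × sec φ; at 60°, h = 1.000, k = 2.000, so h·k = 2.000.

2.00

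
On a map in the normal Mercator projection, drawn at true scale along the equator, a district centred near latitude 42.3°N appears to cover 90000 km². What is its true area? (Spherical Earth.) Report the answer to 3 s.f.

For Mercator, h = k = sec φ (a conformal cylindrical projection has a single point scale, 1/cos φ).
Areal scale = k² = sec²φ = 1/cos²(42.3°) = 1/0.7396² = 1.828.
True area = apparent / (areal scale) = 90000 / 1.828 ≈ 49200 km².

49200 km²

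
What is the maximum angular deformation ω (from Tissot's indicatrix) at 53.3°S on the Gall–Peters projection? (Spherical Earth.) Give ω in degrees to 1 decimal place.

19.2°

The Gall–Peters projection is cylindrical equal-area with φ₀ = 45°. Cylindrical equal-area (φ₀ = 45°): h = cos φ / cos 45° along meridians, k = cos 45° / cos φ along parallels; h·k = 1.
At 53.3°: h = 0.8452, k = 1.183; principal scales a = 1.183, b = 0.8452.
sin(ω/2) = (a − b)/(a + b) = 0.3380/2.028 = 0.1666, so ω = 2 arcsin(0.1666) ≈ 19.2°.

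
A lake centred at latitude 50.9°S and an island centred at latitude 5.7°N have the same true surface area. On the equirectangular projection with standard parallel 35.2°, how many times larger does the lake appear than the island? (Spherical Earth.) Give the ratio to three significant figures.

With standard parallel φ₀ = 35.2°, the equirectangular projection gives x = Rλ cos φ₀, y = Rφ, so h = 1 and k = cos 35.2° / cos φ.
Areal scale at 50.9°: h·k = 1.000 × 1.296 = 1.296.
Areal scale at 5.7°: h·k = 1.000 × 0.8212 = 0.8212.
Ratio = 1.296/0.8212 ≈ 1.58.

1.58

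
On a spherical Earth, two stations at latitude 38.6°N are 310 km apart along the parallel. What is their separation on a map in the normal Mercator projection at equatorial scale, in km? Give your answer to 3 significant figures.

397 km

The Mercator projection is conformal; its linear scale factor is the same in every direction and equals sec φ = 1/cos φ.
Along the parallel, k = sec 38.6° = 1/0.7815 = 1.280.
Map distance = 310 × 1.280 ≈ 397 km.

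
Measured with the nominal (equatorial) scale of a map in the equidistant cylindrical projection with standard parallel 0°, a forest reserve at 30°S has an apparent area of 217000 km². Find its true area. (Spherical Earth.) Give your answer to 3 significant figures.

For the equirectangular projection with φ₀ = 0 (plate carrée), h = 1 along meridians and k = sec φ along parallels.
Areal scale = h·k = 1 × sec φ; at 30°, h = 1.000, k = 1.155, so h·k = 1.155.
True area = apparent / (areal scale) = 217000 / 1.155 ≈ 188000 km².

188000 km²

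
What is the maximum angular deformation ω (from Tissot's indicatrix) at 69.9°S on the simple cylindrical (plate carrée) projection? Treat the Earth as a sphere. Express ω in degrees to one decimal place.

Plate carrée maps x = Rλ, y = Rφ. The meridian scale is h = 1 and the parallel scale is k = 1/cos φ = sec φ.
At 69.9°: h = 1.000, k = 2.910; principal scales a = 2.910, b = 1.000.
sin(ω/2) = (a − b)/(a + b) = 1.910/3.910 = 0.4885, so ω = 2 arcsin(0.4885) ≈ 58.5°.

58.5°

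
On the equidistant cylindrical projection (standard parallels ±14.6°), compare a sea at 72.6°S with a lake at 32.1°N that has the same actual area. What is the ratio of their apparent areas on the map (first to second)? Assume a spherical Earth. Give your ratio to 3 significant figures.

The equidistant cylindrical projection with φ₀ = 14.6° has h = 1 (meridians true) and k = cos φ₀ / cos φ along parallels.
Areal scale at 72.6°: h·k = 1.000 × 3.236 = 3.236.
Areal scale at 32.1°: h·k = 1.000 × 1.142 = 1.142.
Ratio = 3.236/1.142 ≈ 2.83.

2.83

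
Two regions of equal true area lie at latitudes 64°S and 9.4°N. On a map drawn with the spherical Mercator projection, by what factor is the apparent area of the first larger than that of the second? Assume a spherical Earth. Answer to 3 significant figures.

5.06

Mercator areal scale is sec²φ.
At 64°: sec²(64°) = 1/0.4384² = 5.204.
At 9.4°: sec²(9.4°) = 1/0.9866² = 1.027.
Ratio = 5.204/1.027 = cos²(9.4°)/cos²(64°) ≈ 5.06.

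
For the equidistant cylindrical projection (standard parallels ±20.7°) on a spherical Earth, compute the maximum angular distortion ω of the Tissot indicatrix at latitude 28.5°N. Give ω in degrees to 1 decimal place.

3.6°

In the equirectangular projection with standard parallel φ₀ = 20.7° (x = Rλ cos φ₀, y = Rφ), meridians are true-scale (h = 1) and the parallel scale is k = cos φ₀ / cos φ.
At 28.5°: h = 1.000, k = 1.064; principal scales a = 1.064, b = 1.000.
sin(ω/2) = (a − b)/(a + b) = 0.06444/2.064 = 0.03121, so ω = 2 arcsin(0.03121) ≈ 3.6°.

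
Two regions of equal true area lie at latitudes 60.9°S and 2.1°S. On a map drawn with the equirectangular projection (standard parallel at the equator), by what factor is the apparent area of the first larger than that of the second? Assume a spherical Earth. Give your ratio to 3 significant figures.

2.05

In the plate carrée (x = Rλ, y = Rφ), meridians are true-scale (h = 1) and parallels are stretched by k = sec φ.
Areal scale at 60.9°: h·k = 1.000 × 2.056 = 2.056.
Areal scale at 2.1°: h·k = 1.000 × 1.001 = 1.001.
Ratio = 2.056/1.001 ≈ 2.05.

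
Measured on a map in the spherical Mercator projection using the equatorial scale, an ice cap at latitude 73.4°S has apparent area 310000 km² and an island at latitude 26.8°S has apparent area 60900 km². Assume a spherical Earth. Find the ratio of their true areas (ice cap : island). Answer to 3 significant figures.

0.521

Since Mercator area scale is 1/cos²φ, the true area equals the apparent area multiplied by cos²φ.
True area of ice cap: 310000 × cos²(73.4°) = 310000 × 0.08162 = 25300 km².
True area of island: 60900 × cos²(26.8°) = 60900 × 0.7967 = 48520 km².
Ratio = 25300 / 48520 ≈ 0.521.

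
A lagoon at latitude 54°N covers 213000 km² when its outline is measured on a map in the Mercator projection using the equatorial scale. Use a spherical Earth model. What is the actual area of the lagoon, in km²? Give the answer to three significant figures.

73600 km²

Mercator is conformal, so the point scale is isotropic: h = k = sec φ = 1/cos φ.
Areal scale = k² = sec²φ = 1/cos²(54°) = 1/0.5878² = 2.894.
True area = apparent / (areal scale) = 213000 / 2.894 ≈ 73600 km².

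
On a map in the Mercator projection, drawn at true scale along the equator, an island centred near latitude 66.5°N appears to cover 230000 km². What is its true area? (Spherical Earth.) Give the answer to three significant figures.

Mercator is conformal, so the point scale is isotropic: h = k = sec φ = 1/cos φ.
Areal scale = k² = sec²φ = 1/cos²(66.5°) = 1/0.3987² = 6.289.
True area = apparent / (areal scale) = 230000 / 6.289 ≈ 36600 km².

36600 km²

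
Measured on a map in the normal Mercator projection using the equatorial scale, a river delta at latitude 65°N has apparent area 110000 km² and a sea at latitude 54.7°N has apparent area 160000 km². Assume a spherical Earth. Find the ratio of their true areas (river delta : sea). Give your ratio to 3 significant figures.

0.368

Since Mercator area scale is 1/cos²φ, the true area equals the apparent area multiplied by cos²φ.
True area of river delta: 110000 × cos²(65°) = 110000 × 0.1786 = 19650 km².
True area of sea: 160000 × cos²(54.7°) = 160000 × 0.3339 = 53430 km².
Ratio = 19650 / 53430 ≈ 0.368.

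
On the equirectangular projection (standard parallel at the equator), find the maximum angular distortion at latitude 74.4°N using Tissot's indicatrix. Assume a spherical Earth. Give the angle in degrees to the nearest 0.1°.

For the equirectangular projection with φ₀ = 0 (plate carrée), h = 1 along meridians and k = sec φ along parallels.
At 74.4°: h = 1.000, k = 3.719; principal scales a = 3.719, b = 1.000.
sin(ω/2) = (a − b)/(a + b) = 2.719/4.719 = 0.5761, so ω = 2 arcsin(0.5761) ≈ 70.4°.

70.4°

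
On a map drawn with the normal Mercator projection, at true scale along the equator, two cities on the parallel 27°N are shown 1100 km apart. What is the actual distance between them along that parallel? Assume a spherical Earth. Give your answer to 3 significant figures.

For Mercator, h = k = sec φ (a conformal cylindrical projection has a single point scale, 1/cos φ).
Along the parallel at 27°, map distances are exaggerated by k = sec 27° = 1.122.
True distance = 1100 / 1.122 = 1100 × cos 27° ≈ 980 km.

980 km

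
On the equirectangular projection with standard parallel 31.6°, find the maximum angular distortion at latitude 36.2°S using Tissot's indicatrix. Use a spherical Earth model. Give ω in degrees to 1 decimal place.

The equidistant cylindrical projection with φ₀ = 31.6° has h = 1 (meridians true) and k = cos φ₀ / cos φ along parallels.
At 36.2°: h = 1.000, k = 1.055; principal scales a = 1.055, b = 1.000.
sin(ω/2) = (a − b)/(a + b) = 0.05548/2.055 = 0.02699, so ω = 2 arcsin(0.02699) ≈ 3.1°.

3.1°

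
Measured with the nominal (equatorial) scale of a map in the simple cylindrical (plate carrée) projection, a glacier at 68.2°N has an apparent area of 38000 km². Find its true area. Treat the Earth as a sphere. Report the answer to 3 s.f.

14100 km²

In the plate carrée (x = Rλ, y = Rφ), meridians are true-scale (h = 1) and parallels are stretched by k = sec φ.
Areal scale = h·k = 1 × sec φ; at 68.2°, h = 1.000, k = 2.693, so h·k = 2.693.
True area = apparent / (areal scale) = 38000 / 2.693 ≈ 14100 km².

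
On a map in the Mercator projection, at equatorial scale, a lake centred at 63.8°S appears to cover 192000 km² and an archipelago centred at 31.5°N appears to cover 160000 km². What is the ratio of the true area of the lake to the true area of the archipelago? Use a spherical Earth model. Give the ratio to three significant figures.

Mercator's areal exaggeration is sec²φ; hence true area = (apparent area) · cos²φ.
True area of lake: 192000 × cos²(63.8°) = 192000 × 0.1949 = 37430 km².
True area of archipelago: 160000 × cos²(31.5°) = 160000 × 0.7270 = 116300 km².
Ratio = 37430 / 116300 ≈ 0.322.

0.322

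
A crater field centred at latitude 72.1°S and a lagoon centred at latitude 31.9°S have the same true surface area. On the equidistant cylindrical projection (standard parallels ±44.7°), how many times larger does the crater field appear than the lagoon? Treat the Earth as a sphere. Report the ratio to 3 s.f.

In the equirectangular projection with standard parallel φ₀ = 44.7° (x = Rλ cos φ₀, y = Rφ), meridians are true-scale (h = 1) and the parallel scale is k = cos φ₀ / cos φ.
Areal scale at 72.1°: h·k = 1.000 × 2.313 = 2.313.
Areal scale at 31.9°: h·k = 1.000 × 0.8372 = 0.8372.
Ratio = 2.313/0.8372 ≈ 2.76.

2.76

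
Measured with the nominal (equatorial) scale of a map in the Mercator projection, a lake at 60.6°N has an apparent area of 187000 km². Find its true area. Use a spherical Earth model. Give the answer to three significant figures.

The Mercator projection is conformal; its linear scale factor is the same in every direction and equals sec φ = 1/cos φ.
Areal scale = k² = sec²φ = 1/cos²(60.6°) = 1/0.4909² = 4.150.
True area = apparent / (areal scale) = 187000 / 4.150 ≈ 45100 km².

45100 km²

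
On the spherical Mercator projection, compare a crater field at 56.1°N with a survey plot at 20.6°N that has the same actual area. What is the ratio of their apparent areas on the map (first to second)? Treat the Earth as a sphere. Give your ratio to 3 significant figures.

2.82

On Mercator, area is exaggerated by sec²φ = 1/cos²φ.
At 56.1°: sec²(56.1°) = 1/0.5577² = 3.215.
At 20.6°: sec²(20.6°) = 1/0.9361² = 1.141.
Ratio = 3.215/1.141 = cos²(20.6°)/cos²(56.1°) ≈ 2.82.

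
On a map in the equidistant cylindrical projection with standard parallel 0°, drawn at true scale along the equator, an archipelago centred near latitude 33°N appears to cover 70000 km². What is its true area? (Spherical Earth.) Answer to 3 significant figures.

In the plate carrée (x = Rλ, y = Rφ), meridians are true-scale (h = 1) and parallels are stretched by k = sec φ.
Areal scale = h·k = 1 × sec φ; at 33°, h = 1.000, k = 1.192, so h·k = 1.192.
True area = apparent / (areal scale) = 70000 / 1.192 ≈ 58700 km².

58700 km²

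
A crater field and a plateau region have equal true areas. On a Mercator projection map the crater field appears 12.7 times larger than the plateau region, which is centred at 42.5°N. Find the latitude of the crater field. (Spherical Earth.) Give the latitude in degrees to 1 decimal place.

Mercator areal scale is sec²φ, so apparent-area ratio = sec²φ₁ / sec²φ₂ = cos²φ₂ / cos²φ₁.
cos²φ₂ / cos²φ₁ = 12.7  ⇒  cos φ₁ = cos 42.5° / √12.7 = 0.7373/3.564 = 0.2069.
φ₁ = arccos(0.2069) ≈ 78.1°.

78.1°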